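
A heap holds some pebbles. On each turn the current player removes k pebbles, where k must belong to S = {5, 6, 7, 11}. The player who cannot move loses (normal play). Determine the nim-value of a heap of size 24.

1

n :  0  1  2  3  4  5  6  7  8  9 10 11 12 13 14 15 16 17 18 19 20 21 22 23 24
G :  0  0  0  0  0  1  1  1  1  1  2  2  2  2  2  3  0  0  0  0  0  1  1  1  1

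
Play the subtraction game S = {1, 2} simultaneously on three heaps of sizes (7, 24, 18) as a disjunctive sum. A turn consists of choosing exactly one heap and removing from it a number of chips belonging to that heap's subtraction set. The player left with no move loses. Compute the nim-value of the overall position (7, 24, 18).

All heaps use S = {1, 2}:
G(0) = 0
G(1) = mex{0} = 1
G(2) = mex{1,0} = 2
G(3) = mex{2,1} = 0
G(4) = mex{0,2} = 1
G(5) = mex{1,0} = 2
G(6) = mex{2,1} = 0
G(7) = mex{0,2} = 1
G(8) = mex{1,0} = 2
G(9) = mex{2,1} = 0
G(10) = mex{0,2} = 1
G(11) = mex{1,0} = 2
G(12) = mex{2,1} = 0
G(13) = mex{0,2} = 1
G(14) = mex{1,0} = 2
G(15) = mex{2,1} = 0
G(16) = mex{0,2} = 1
G(17) = mex{1,0} = 2
G(18) = mex{2,1} = 0
G(19) = mex{0,2} = 1
G(20) = mex{1,0} = 2
G(21) = mex{2,1} = 0
G(22) = mex{0,2} = 1
G(23) = mex{1,0} = 2
G(24) = mex{2,1} = 0
Heap A: G(7) = 1.
Heap B: G(24) = 0.
Heap C: G(18) = 0.
Combined Grundy value = 1 ⊕ 0 ⊕ 0 = 1.

1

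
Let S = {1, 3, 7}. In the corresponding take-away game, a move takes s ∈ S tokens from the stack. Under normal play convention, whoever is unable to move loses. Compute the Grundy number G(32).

n :  0  1  2  3  4  5  6  7  8  9 10 11 12 13 14 15 16 17 18 19 20 21 22 23 24 25 26 27 28 29 30 31 32
G :  0  1  0  1  0  1  0  1  0  1  0  1  0  1  0  1  0  1  0  1  0  1  0  1  0  1  0  1  0  1  0  1  0

0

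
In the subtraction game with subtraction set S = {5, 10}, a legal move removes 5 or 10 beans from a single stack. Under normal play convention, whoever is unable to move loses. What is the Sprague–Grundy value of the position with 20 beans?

n :  0  1  2  3  4  5  6  7  8  9 10 11 12 13 14 15 16 17 18 19 20
G :  0  0  0  0  0  1  1  1  1  1  2  2  2  2  2  0  0  0  0  0  1

1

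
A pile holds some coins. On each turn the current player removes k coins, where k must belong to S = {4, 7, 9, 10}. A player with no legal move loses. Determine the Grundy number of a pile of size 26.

3

n :  0  1  2  3  4  5  6  7  8  9 10 11 12 13 14 15 16 17 18 19 20 21 22 23 24 25 26
G :  0  0  0  0  1  1  1  1  2  2  2  2  3  3  0  0  0  0  1  1  1  1  2  2  2  2  3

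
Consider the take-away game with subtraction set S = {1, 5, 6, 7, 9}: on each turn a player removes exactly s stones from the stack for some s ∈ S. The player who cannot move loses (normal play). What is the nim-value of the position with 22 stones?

n :  0  1  2  3  4  5  6  7  8  9 10 11 12 13 14 15 16 17 18 19 20 21 22
G :  0  1  0  1  0  1  2  3  2  3  2  3  0  1  0  1  0  1  2  3  2  3  2

2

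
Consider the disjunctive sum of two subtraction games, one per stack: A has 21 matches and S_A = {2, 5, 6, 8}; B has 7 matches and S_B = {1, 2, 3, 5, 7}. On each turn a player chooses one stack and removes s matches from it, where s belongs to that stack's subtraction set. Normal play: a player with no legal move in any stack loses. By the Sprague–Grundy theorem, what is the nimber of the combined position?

0

Stack A, S = {2, 5, 6, 8}:
G(0) = 0
G(1) = mex{} = 0
G(2) = mex{0} = 1
G(3) = mex{0} = 1
G(4) = mex{1} = 0
G(5) = mex{1,0} = 2
G(6) = mex{0,0,0} = 1
G(7) = mex{2,1,0} = 3
G(8) = mex{1,1,1,0} = 2
G(9) = mex{3,0,1,0} = 2
G(10) = mex{2,2,0,1} = 3
G(11) = mex{2,1,2,1} = 0
G(12) = mex{3,3,1,0} = 2
G(13) = mex{0,2,3,2} = 1
G(14) = mex{2,2,2,1} = 0
G(15) = mex{1,3,2,3} = 0
G(16) = mex{0,0,3,2} = 1
G(17) = mex{0,2,0,2} = 1
G(18) = mex{1,1,2,3} = 0
G(19) = mex{1,0,1,0} = 2
G(20) = mex{0,0,0,2} = 1
G(21) = mex{2,1,0,1} = 3
G_A(21) = 3.
Stack B, S = {1, 2, 3, 5, 7}:
n : 0 1 2 3 4 5 6 7
G : 0 1 2 3 0 1 2 3
G_B(7) = 3.
Combined Grundy value = 3 ⊕ 3 = 0.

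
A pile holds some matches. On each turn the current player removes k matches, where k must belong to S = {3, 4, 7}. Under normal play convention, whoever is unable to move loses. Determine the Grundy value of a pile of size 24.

1

G(0) = 0
G(1) = mex{} = 0
G(2) = mex{} = 0
G(3) = mex{0} = 1
G(4) = mex{0,0} = 1
G(5) = mex{0,0} = 1
G(6) = mex{1,0} = 2
G(7) = mex{1,1,0} = 2
G(8) = mex{1,1,0} = 2
G(9) = mex{2,1,0} = 3
G(10) = mex{2,2,1} = 0
G(11) = mex{2,2,1} = 0
G(12) = mex{3,2,1} = 0
G(13) = mex{0,3,2} = 1
G(14) = mex{0,0,2} = 1
G(15) = mex{0,0,2} = 1
G(16) = mex{1,0,3} = 2
G(17) = mex{1,1,0} = 2
G(18) = mex{1,1,0} = 2
G(19) = mex{2,1,0} = 3
G(20) = mex{2,2,1} = 0
G(21) = mex{2,2,1} = 0
G(22) = mex{3,2,1} = 0
G(23) = mex{0,3,2} = 1
G(24) = mex{0,0,2} = 1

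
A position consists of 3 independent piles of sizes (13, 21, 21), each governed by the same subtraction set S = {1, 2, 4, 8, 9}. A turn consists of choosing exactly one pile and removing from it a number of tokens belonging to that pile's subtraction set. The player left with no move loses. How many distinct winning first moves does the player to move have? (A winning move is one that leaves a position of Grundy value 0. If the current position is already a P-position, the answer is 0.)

0

All piles use S = {1, 2, 4, 8, 9}:
G(0) = 0
G(1) = mex{0} = 1
G(2) = mex{1,0} = 2
G(3) = mex{2,1} = 0
G(4) = mex{0,2,0} = 1
G(5) = mex{1,0,1} = 2
G(6) = mex{2,1,2} = 0
G(7) = mex{0,2,0} = 1
G(8) = mex{1,0,1,0} = 2
G(9) = mex{2,1,2,1,0} = 3
G(10) = mex{3,2,0,2,1} = 4
G(11) = mex{4,3,1,0,2} = 5
G(12) = mex{5,4,2,1,0} = 3
G(13) = mex{3,5,3,2,1} = 0
G(14) = mex{0,3,4,0,2} = 1
G(15) = mex{1,0,5,1,0} = 2
G(16) = mex{2,1,3,2,1} = 0
G(17) = mex{0,2,0,3,2} = 1
G(18) = mex{1,0,1,4,3} = 2
G(19) = mex{2,1,2,5,4} = 0
G(20) = mex{0,2,0,3,5} = 1
G(21) = mex{1,0,1,0,3} = 2
Pile A: G(13) = 0.
Pile B: G(21) = 2.
Pile C: G(21) = 2.
Combined Grundy value = 0 ⊕ 2 ⊕ 2 = 0.
A winning move leaves total XOR = 0, i.e. changes one component's Grundy value g to g ⊕ X where X is the current total.
Pile A: target g' = 0⊕0 = 0, but every legal move changes the Grundy value (mex property), so 0 moves.
Pile B: target g' = 2⊕0 = 2, but every legal move changes the Grundy value (mex property), so 0 moves.
Pile C: target g' = 2⊕0 = 2, but every legal move changes the Grundy value (mex property), so 0 moves.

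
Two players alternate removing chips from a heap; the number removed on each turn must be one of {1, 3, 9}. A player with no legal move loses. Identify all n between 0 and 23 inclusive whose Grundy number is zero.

G(0) = 0
G(1) = mex{0} = 1
G(2) = mex{1} = 0
G(3) = mex{0,0} = 1
G(4) = mex{1,1} = 0
G(5) = mex{0,0} = 1
G(6) = mex{1,1} = 0
G(7) = mex{0,0} = 1
G(8) = mex{1,1} = 0
G(9) = mex{0,0,0} = 1
G(10) = mex{1,1,1} = 0
G(11) = mex{0,0,0} = 1
G(12) = mex{1,1,1} = 0
G(13) = mex{0,0,0} = 1
G(14) = mex{1,1,1} = 0
G(15) = mex{0,0,0} = 1
G(16) = mex{1,1,1} = 0
G(17) = mex{0,0,0} = 1
G(18) = mex{1,1,1} = 0
G(19) = mex{0,0,0} = 1
G(20) = mex{1,1,1} = 0
G(21) = mex{0,0,0} = 1
G(22) = mex{1,1,1} = 0
G(23) = mex{0,0,0} = 1
P-positions are exactly the n with G(n) = 0.

0, 2, 4, 6, 8, 10, 12, 14, 16, 18, 20, 22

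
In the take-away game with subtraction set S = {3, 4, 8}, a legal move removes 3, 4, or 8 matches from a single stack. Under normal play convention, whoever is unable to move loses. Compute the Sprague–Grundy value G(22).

1

n :  0  1  2  3  4  5  6  7  8  9 10 11 12 13 14 15 16 17 18 19 20 21 22
G :  0  0  0  1  1  1  2  0  2  3  1  3  0  0  0  1  1  1  2  0  2  3  1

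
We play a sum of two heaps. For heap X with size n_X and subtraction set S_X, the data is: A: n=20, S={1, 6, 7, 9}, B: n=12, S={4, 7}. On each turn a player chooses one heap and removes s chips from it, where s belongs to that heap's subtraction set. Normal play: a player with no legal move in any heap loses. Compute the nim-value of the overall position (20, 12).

2

Heap A, S = {1, 6, 7, 9}:
G(0) = 0
G(1) = mex{0} = 1
G(2) = mex{1} = 0
G(3) = mex{0} = 1
G(4) = mex{1} = 0
G(5) = mex{0} = 1
G(6) = mex{1,0} = 2
G(7) = mex{2,1,0} = 3
G(8) = mex{3,0,1} = 2
G(9) = mex{2,1,0,0} = 3
G(10) = mex{3,0,1,1} = 2
G(11) = mex{2,1,0,0} = 3
G(12) = mex{3,2,1,1} = 0
G(13) = mex{0,3,2,0} = 1
G(14) = mex{1,2,3,1} = 0
G(15) = mex{0,3,2,2} = 1
G(16) = mex{1,2,3,3} = 0
G(17) = mex{0,3,2,2} = 1
G(18) = mex{1,0,3,3} = 2
G(19) = mex{2,1,0,2} = 3
G(20) = mex{3,0,1,3} = 2
G_A(20) = 2.
Heap B, S = {4, 7}:
G(0) = 0
G(1) = mex{} = 0
G(2) = mex{} = 0
G(3) = mex{} = 0
G(4) = mex{0} = 1
G(5) = mex{0} = 1
G(6) = mex{0} = 1
G(7) = mex{0,0} = 1
G(8) = mex{1,0} = 2
G(9) = mex{1,0} = 2
G(10) = mex{1,0} = 2
G(11) = mex{1,1} = 0
G(12) = mex{2,1} = 0
G_B(12) = 0.
Combined Grundy value = 2 ⊕ 0 = 2.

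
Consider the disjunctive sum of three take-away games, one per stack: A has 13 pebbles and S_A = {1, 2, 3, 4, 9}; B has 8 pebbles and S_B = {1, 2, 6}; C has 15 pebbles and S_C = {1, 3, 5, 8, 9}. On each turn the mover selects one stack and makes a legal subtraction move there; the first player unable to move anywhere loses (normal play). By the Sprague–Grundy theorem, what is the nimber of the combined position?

Stack A, S = {1, 2, 3, 4, 9}:
n :  0  1  2  3  4  5  6  7  8  9 10 11 12 13
G :  0  1  2  3  4  0  1  2  3  4  0  1  2  3
G_A(13) = 3.
Stack B, S = {1, 2, 6}:
n : 0 1 2 3 4 5 6 7 8
G : 0 1 2 0 1 2 3 0 1
G_B(8) = 1.
Stack C, S = {1, 3, 5, 8, 9}:
n :  0  1  2  3  4  5  6  7  8  9 10 11 12 13 14 15
G :  0  1  0  1  0  1  0  1  2  3  2  3  2  3  2  3
G_C(15) = 3.
Combined Grundy value = 3 ⊕ 1 ⊕ 3 = 1.

1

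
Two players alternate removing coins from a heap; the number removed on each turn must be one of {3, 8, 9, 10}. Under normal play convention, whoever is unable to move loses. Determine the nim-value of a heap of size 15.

G(0) = 0
G(1) = mex{} = 0
G(2) = mex{} = 0
G(3) = mex{0} = 1
G(4) = mex{0} = 1
G(5) = mex{0} = 1
G(6) = mex{1} = 0
G(7) = mex{1} = 0
G(8) = mex{1,0} = 2
G(9) = mex{0,0,0} = 1
G(10) = mex{0,0,0,0} = 1
G(11) = mex{2,1,0,0} = 3
G(12) = mex{1,1,1,0} = 2
G(13) = mex{1,1,1,1} = 0
G(14) = mex{3,0,1,1} = 2
G(15) = mex{2,0,0,1} = 3

3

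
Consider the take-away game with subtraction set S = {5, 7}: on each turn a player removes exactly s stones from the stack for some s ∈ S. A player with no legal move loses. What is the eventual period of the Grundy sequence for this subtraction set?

n :  0  1  2  3  4  5  6  7  8  9 10 11 12 13 14 15 16 17 18 19 20 21 22 23 24 25
G :  0  0  0  0  0  1  1  1  1  1  2  2  0  0  0  0  0  1  1  1  1  1  2  2  0  0
G(n+12) = G(n) holds for n = 0,…,6 (a full window of length max(S) = 7), so the sequence is purely periodic with period 12.

12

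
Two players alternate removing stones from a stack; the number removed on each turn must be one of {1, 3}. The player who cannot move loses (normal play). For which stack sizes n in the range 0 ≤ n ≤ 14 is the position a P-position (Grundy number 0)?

0, 2, 4, 6, 8, 10, 12, 14

G(0) = 0
G(1) = mex{0} = 1
G(2) = mex{1} = 0
G(3) = mex{0,0} = 1
G(4) = mex{1,1} = 0
G(5) = mex{0,0} = 1
G(6) = mex{1,1} = 0
G(7) = mex{0,0} = 1
G(8) = mex{1,1} = 0
G(9) = mex{0,0} = 1
G(10) = mex{1,1} = 0
G(11) = mex{0,0} = 1
G(12) = mex{1,1} = 0
G(13) = mex{0,0} = 1
G(14) = mex{1,1} = 0
P-positions are exactly the n with G(n) = 0.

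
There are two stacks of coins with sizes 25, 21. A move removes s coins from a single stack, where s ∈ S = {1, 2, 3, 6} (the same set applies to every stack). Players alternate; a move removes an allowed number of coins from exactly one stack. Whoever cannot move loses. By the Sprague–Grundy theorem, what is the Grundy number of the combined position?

0

All stacks use S = {1, 2, 3, 6}:
n :  0  1  2  3  4  5  6  7  8  9 10 11 12 13 14 15 16 17 18 19 20 21 22 23 24 25
G :  0  1  2  3  0  1  2  3  0  1  2  3  0  1  2  3  0  1  2  3  0  1  2  3  0  1
Stack A: G(25) = 1.
Stack B: G(21) = 1.
Combined Grundy value = 1 ⊕ 1 = 0.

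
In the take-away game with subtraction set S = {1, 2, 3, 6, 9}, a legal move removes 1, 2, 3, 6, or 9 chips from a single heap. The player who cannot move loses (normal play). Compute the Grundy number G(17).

G(0) = 0
G(1) = mex{0} = 1
G(2) = mex{1,0} = 2
G(3) = mex{2,1,0} = 3
G(4) = mex{3,2,1} = 0
G(5) = mex{0,3,2} = 1
G(6) = mex{1,0,3,0} = 2
G(7) = mex{2,1,0,1} = 3
G(8) = mex{3,2,1,2} = 0
G(9) = mex{0,3,2,3,0} = 1
G(10) = mex{1,0,3,0,1} = 2
G(11) = mex{2,1,0,1,2} = 3
G(12) = mex{3,2,1,2,3} = 0
G(13) = mex{0,3,2,3,0} = 1
G(14) = mex{1,0,3,0,1} = 2
G(15) = mex{2,1,0,1,2} = 3
G(16) = mex{3,2,1,2,3} = 0
G(17) = mex{0,3,2,3,0} = 1

1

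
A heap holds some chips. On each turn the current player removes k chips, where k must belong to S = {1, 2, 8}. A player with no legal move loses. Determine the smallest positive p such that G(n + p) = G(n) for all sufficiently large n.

3

n :  0  1  2  3  4  5  6  7  8  9 10 11 12 13 14
G :  0  1  2  0  1  2  0  1  2  0  1  2  0  1  2
G(n+3) = G(n) holds for n = 0,…,7 (a full window of length max(S) = 8), so the sequence is purely periodic with period 3.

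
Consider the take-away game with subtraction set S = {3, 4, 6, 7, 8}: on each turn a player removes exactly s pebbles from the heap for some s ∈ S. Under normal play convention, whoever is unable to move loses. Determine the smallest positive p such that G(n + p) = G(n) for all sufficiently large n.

11

G(0) = 0
G(1) = mex{} = 0
G(2) = mex{} = 0
G(3) = mex{0} = 1
G(4) = mex{0,0} = 1
G(5) = mex{0,0} = 1
G(6) = mex{1,0,0} = 2
G(7) = mex{1,1,0,0} = 2
G(8) = mex{1,1,0,0,0} = 2
G(9) = mex{2,1,1,0,0} = 3
G(10) = mex{2,2,1,1,0} = 3
G(11) = mex{2,2,1,1,1} = 0
G(12) = mex{3,2,2,1,1} = 0
G(13) = mex{3,3,2,2,1} = 0
G(14) = mex{0,3,2,2,2} = 1
G(15) = mex{0,0,3,2,2} = 1
G(16) = mex{0,0,3,3,2} = 1
G(17) = mex{1,0,0,3,3} = 2
G(18) = mex{1,1,0,0,3} = 2
G(19) = mex{1,1,0,0,0} = 2
G(20) = mex{2,1,1,0,0} = 3
G(21) = mex{2,2,1,1,0} = 3
G(22) = mex{2,2,1,1,1} = 0
G(23) = mex{3,2,2,1,1} = 0
G(n+11) = G(n) holds for n = 0,…,7 (a full window of length max(S) = 8), so the sequence is purely periodic with period 11.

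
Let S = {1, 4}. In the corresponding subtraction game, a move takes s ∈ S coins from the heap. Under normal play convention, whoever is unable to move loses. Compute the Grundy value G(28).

1

n :  0  1  2  3  4  5  6  7  8  9 10 11 12 13 14 15 16 17 18 19 20 21 22 23 24 25 26 27 28
G :  0  1  0  1  2  0  1  0  1  2  0  1  0  1  2  0  1  0  1  2  0  1  0  1  2  0  1  0  1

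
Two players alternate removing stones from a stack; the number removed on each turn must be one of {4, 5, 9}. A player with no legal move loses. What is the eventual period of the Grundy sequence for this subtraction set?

13

n :  0  1  2  3  4  5  6  7  8  9 10 11 12 13 14 15 16 17 18 19 20 21 22 23 24 25 26 27
G :  0  0  0  0  1  1  1  1  2  2  2  2  3  0  0  0  0  1  1  1  1  2  2  2  2  3  0  0
G(n+13) = G(n) holds for n = 0,…,8 (a full window of length max(S) = 9), so the sequence is purely periodic with period 13.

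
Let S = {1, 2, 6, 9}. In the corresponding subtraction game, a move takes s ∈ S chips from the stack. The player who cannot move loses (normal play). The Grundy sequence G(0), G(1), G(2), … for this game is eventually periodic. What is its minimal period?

7

G(0) = 0
G(1) = mex{0} = 1
G(2) = mex{1,0} = 2
G(3) = mex{2,1} = 0
G(4) = mex{0,2} = 1
G(5) = mex{1,0} = 2
G(6) = mex{2,1,0} = 3
G(7) = mex{3,2,1} = 0
G(8) = mex{0,3,2} = 1
G(9) = mex{1,0,0,0} = 2
G(10) = mex{2,1,1,1} = 0
G(11) = mex{0,2,2,2} = 1
G(12) = mex{1,0,3,0} = 2
G(13) = mex{2,1,0,1} = 3
G(14) = mex{3,2,1,2} = 0
G(15) = mex{0,3,2,3} = 1
G(16) = mex{1,0,0,0} = 2
G(17) = mex{2,1,1,1} = 0
G(n+7) = G(n) holds for n = 0,…,8 (a full window of length max(S) = 9), so the sequence is purely periodic with period 7.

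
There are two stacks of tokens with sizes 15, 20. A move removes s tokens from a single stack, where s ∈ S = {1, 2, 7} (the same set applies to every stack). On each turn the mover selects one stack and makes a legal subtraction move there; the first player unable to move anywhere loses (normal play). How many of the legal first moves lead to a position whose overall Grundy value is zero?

3

All stacks use S = {1, 2, 7}:
G(0) = 0
G(1) = mex{0} = 1
G(2) = mex{1,0} = 2
G(3) = mex{2,1} = 0
G(4) = mex{0,2} = 1
G(5) = mex{1,0} = 2
G(6) = mex{2,1} = 0
G(7) = mex{0,2,0} = 1
G(8) = mex{1,0,1} = 2
G(9) = mex{2,1,2} = 0
G(10) = mex{0,2,0} = 1
G(11) = mex{1,0,1} = 2
G(12) = mex{2,1,2} = 0
G(13) = mex{0,2,0} = 1
G(14) = mex{1,0,1} = 2
G(15) = mex{2,1,2} = 0
G(16) = mex{0,2,0} = 1
G(17) = mex{1,0,1} = 2
G(18) = mex{2,1,2} = 0
G(19) = mex{0,2,0} = 1
G(20) = mex{1,0,1} = 2
Stack A: G(15) = 0.
Stack B: G(20) = 2.
Combined Grundy value = 0 ⊕ 2 = 2.
A winning move leaves total XOR = 0, i.e. changes one component's Grundy value g to g ⊕ X where X is the current total.
Stack A: need g' = 0⊕2 = 2. Options: 15−1→G=2, 15−2→G=1, 15−7→G=2. Hits: 2.
Stack B: need g' = 2⊕2 = 0. Options: 20−1→G=1, 20−2→G=0, 20−7→G=1. Hits: 1.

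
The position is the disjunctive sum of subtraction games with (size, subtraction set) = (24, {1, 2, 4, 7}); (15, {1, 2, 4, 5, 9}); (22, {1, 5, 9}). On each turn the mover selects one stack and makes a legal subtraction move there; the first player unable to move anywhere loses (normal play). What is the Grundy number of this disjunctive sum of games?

Stack A, S = {1, 2, 4, 7}:
G(0) = 0
G(1) = mex{0} = 1
G(2) = mex{1,0} = 2
G(3) = mex{2,1} = 0
G(4) = mex{0,2,0} = 1
G(5) = mex{1,0,1} = 2
G(6) = mex{2,1,2} = 0
G(7) = mex{0,2,0,0} = 1
G(8) = mex{1,0,1,1} = 2
G(9) = mex{2,1,2,2} = 0
G(10) = mex{0,2,0,0} = 1
G(11) = mex{1,0,1,1} = 2
G(12) = mex{2,1,2,2} = 0
G(13) = mex{0,2,0,0} = 1
G(14) = mex{1,0,1,1} = 2
G(15) = mex{2,1,2,2} = 0
G(16) = mex{0,2,0,0} = 1
G(17) = mex{1,0,1,1} = 2
G(18) = mex{2,1,2,2} = 0
G(19) = mex{0,2,0,0} = 1
G(20) = mex{1,0,1,1} = 2
G(21) = mex{2,1,2,2} = 0
G(22) = mex{0,2,0,0} = 1
G(23) = mex{1,0,1,1} = 2
G(24) = mex{2,1,2,2} = 0
G_A(24) = 0.
Stack B, S = {1, 2, 4, 5, 9}:
G(0) = 0
G(1) = mex{0} = 1
G(2) = mex{1,0} = 2
G(3) = mex{2,1} = 0
G(4) = mex{0,2,0} = 1
G(5) = mex{1,0,1,0} = 2
G(6) = mex{2,1,2,1} = 0
G(7) = mex{0,2,0,2} = 1
G(8) = mex{1,0,1,0} = 2
G(9) = mex{2,1,2,1,0} = 3
G(10) = mex{3,2,0,2,1} = 4
G(11) = mex{4,3,1,0,2} = 5
G(12) = mex{5,4,2,1,0} = 3
G(13) = mex{3,5,3,2,1} = 0
G(14) = mex{0,3,4,3,2} = 1
G(15) = mex{1,0,5,4,0} = 2
G_B(15) = 2.
Stack C, S = {1, 5, 9}:
n :  0  1  2  3  4  5  6  7  8  9 10 11 12 13 14 15 16 17 18 19 20 21 22
G :  0  1  0  1  0  1  0  1  0  1  0  1  0  1  0  1  0  1  0  1  0  1  0
G_C(22) = 0.
Combined Grundy value = 0 ⊕ 2 ⊕ 0 = 2.

2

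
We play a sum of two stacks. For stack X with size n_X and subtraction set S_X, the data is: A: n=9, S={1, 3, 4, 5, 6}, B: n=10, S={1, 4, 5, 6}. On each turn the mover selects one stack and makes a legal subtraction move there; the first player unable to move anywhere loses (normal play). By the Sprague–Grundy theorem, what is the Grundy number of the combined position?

Stack A, S = {1, 3, 4, 5, 6}:
G(0) = 0
G(1) = mex{0} = 1
G(2) = mex{1} = 0
G(3) = mex{0,0} = 1
G(4) = mex{1,1,0} = 2
G(5) = mex{2,0,1,0} = 3
G(6) = mex{3,1,0,1,0} = 2
G(7) = mex{2,2,1,0,1} = 3
G(8) = mex{3,3,2,1,0} = 4
G(9) = mex{4,2,3,2,1} = 0
G_A(9) = 0.
Stack B, S = {1, 4, 5, 6}:
G(0) = 0
G(1) = mex{0} = 1
G(2) = mex{1} = 0
G(3) = mex{0} = 1
G(4) = mex{1,0} = 2
G(5) = mex{2,1,0} = 3
G(6) = mex{3,0,1,0} = 2
G(7) = mex{2,1,0,1} = 3
G(8) = mex{3,2,1,0} = 4
G(9) = mex{4,3,2,1} = 0
G(10) = mex{0,2,3,2} = 1
G_B(10) = 1.
Combined Grundy value = 0 ⊕ 1 = 1.

1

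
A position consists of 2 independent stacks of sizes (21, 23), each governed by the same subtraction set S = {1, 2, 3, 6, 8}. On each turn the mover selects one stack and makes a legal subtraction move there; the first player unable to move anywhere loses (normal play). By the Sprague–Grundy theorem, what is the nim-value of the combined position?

2

All stacks use S = {1, 2, 3, 6, 8}:
n :  0  1  2  3  4  5  6  7  8  9 10 11 12 13 14 15 16 17 18 19 20 21 22 23
G :  0  1  2  3  0  1  2  3  4  0  1  2  3  0  1  2  3  4  0  1  2  3  0  1
Stack A: G(21) = 3.
Stack B: G(23) = 1.
Combined Grundy value = 3 ⊕ 1 = 2.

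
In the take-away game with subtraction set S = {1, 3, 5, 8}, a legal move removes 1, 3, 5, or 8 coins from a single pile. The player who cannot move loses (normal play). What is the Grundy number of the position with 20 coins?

G(0) = 0
G(1) = mex{0} = 1
G(2) = mex{1} = 0
G(3) = mex{0,0} = 1
G(4) = mex{1,1} = 0
G(5) = mex{0,0,0} = 1
G(6) = mex{1,1,1} = 0
G(7) = mex{0,0,0} = 1
G(8) = mex{1,1,1,0} = 2
G(9) = mex{2,0,0,1} = 3
G(10) = mex{3,1,1,0} = 2
G(11) = mex{2,2,0,1} = 3
G(12) = mex{3,3,1,0} = 2
G(13) = mex{2,2,2,1} = 0
G(14) = mex{0,3,3,0} = 1
G(15) = mex{1,2,2,1} = 0
G(16) = mex{0,0,3,2} = 1
G(17) = mex{1,1,2,3} = 0
G(18) = mex{0,0,0,2} = 1
G(19) = mex{1,1,1,3} = 0
G(20) = mex{0,0,0,2} = 1

1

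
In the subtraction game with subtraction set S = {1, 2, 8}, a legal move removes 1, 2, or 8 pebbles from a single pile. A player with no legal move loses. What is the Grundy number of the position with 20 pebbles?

2

n :  0  1  2  3  4  5  6  7  8  9 10 11 12 13 14 15 16 17 18 19 20
G :  0  1  2  0  1  2  0  1  2  0  1  2  0  1  2  0  1  2  0  1  2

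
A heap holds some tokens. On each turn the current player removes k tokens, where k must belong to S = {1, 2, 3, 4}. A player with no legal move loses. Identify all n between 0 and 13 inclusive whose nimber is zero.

0, 5, 10

G(0) = 0
G(1) = mex{0} = 1
G(2) = mex{1,0} = 2
G(3) = mex{2,1,0} = 3
G(4) = mex{3,2,1,0} = 4
G(5) = mex{4,3,2,1} = 0
G(6) = mex{0,4,3,2} = 1
G(7) = mex{1,0,4,3} = 2
G(8) = mex{2,1,0,4} = 3
G(9) = mex{3,2,1,0} = 4
G(10) = mex{4,3,2,1} = 0
G(11) = mex{0,4,3,2} = 1
G(12) = mex{1,0,4,3} = 2
G(13) = mex{2,1,0,4} = 3
P-positions are exactly the n with G(n) = 0.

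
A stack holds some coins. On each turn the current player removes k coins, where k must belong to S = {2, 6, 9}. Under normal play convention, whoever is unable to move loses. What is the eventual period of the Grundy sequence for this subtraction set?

G(0) = 0
G(1) = mex{} = 0
G(2) = mex{0} = 1
G(3) = mex{0} = 1
G(4) = mex{1} = 0
G(5) = mex{1} = 0
G(6) = mex{0,0} = 1
G(7) = mex{0,0} = 1
G(8) = mex{1,1} = 0
G(9) = mex{1,1,0} = 2
G(10) = mex{0,0,0} = 1
G(11) = mex{2,0,1} = 3
G(12) = mex{1,1,1} = 0
G(13) = mex{3,1,0} = 2
G(14) = mex{0,0,0} = 1
G(15) = mex{2,2,1} = 0
G(16) = mex{1,1,1} = 0
G(17) = mex{0,3,0} = 1
G(18) = mex{0,0,2} = 1
G(19) = mex{1,2,1} = 0
G(20) = mex{1,1,3} = 0
G(21) = mex{0,0,0} = 1
G(22) = mex{0,0,2} = 1
G(23) = mex{1,1,1} = 0
G(24) = mex{1,1,0} = 2
G(25) = mex{0,0,0} = 1
G(26) = mex{2,0,1} = 3
G(27) = mex{1,1,1} = 0
G(28) = mex{3,1,0} = 2
G(29) = mex{0,0,0} = 1
G(30) = mex{2,2,1} = 0
G(31) = mex{1,1,1} = 0
G(n+15) = G(n) holds for n = 0,…,8 (a full window of length max(S) = 9), so the sequence is purely periodic with period 15.

15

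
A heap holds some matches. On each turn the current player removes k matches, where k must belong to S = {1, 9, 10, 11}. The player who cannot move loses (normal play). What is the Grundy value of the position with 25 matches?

1

G(0) = 0
G(1) = mex{0} = 1
G(2) = mex{1} = 0
G(3) = mex{0} = 1
G(4) = mex{1} = 0
G(5) = mex{0} = 1
G(6) = mex{1} = 0
G(7) = mex{0} = 1
G(8) = mex{1} = 0
G(9) = mex{0,0} = 1
G(10) = mex{1,1,0} = 2
G(11) = mex{2,0,1,0} = 3
G(12) = mex{3,1,0,1} = 2
G(13) = mex{2,0,1,0} = 3
G(14) = mex{3,1,0,1} = 2
G(15) = mex{2,0,1,0} = 3
G(16) = mex{3,1,0,1} = 2
G(17) = mex{2,0,1,0} = 3
G(18) = mex{3,1,0,1} = 2
G(19) = mex{2,2,1,0} = 3
G(20) = mex{3,3,2,1} = 0
G(21) = mex{0,2,3,2} = 1
G(22) = mex{1,3,2,3} = 0
G(23) = mex{0,2,3,2} = 1
G(24) = mex{1,3,2,3} = 0
G(25) = mex{0,2,3,2} = 1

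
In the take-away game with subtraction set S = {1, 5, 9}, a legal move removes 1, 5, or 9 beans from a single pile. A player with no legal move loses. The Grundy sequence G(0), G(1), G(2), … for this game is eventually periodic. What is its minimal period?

2

n :  0  1  2  3  4  5  6  7  8  9 10 11 12 13 14
G :  0  1  0  1  0  1  0  1  0  1  0  1  0  1  0
G(n+2) = G(n) holds for n = 0,…,8 (a full window of length max(S) = 9), so the sequence is purely periodic with period 2.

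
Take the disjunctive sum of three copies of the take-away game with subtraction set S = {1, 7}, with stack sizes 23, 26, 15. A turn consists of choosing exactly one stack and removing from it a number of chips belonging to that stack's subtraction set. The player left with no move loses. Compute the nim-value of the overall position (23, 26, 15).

All stacks use S = {1, 7}:
n :  0  1  2  3  4  5  6  7  8  9 10 11 12 13 14 15 16 17 18 19 20 21 22 23 24 25 26
G :  0  1  0  1  0  1  0  1  0  1  0  1  0  1  0  1  0  1  0  1  0  1  0  1  0  1  0
Stack A: G(23) = 1.
Stack B: G(26) = 0.
Stack C: G(15) = 1.
Combined Grundy value = 1 ⊕ 0 ⊕ 1 = 0.

0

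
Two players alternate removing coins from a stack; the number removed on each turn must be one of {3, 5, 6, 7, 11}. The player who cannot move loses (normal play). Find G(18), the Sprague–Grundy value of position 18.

0

G(0) = 0
G(1) = mex{} = 0
G(2) = mex{} = 0
G(3) = mex{0} = 1
G(4) = mex{0} = 1
G(5) = mex{0,0} = 1
G(6) = mex{1,0,0} = 2
G(7) = mex{1,0,0,0} = 2
G(8) = mex{1,1,0,0} = 2
G(9) = mex{2,1,1,0} = 3
G(10) = mex{2,1,1,1} = 0
G(11) = mex{2,2,1,1,0} = 3
G(12) = mex{3,2,2,1,0} = 4
G(13) = mex{0,2,2,2,0} = 1
G(14) = mex{3,3,2,2,1} = 0
G(15) = mex{4,0,3,2,1} = 5
G(16) = mex{1,3,0,3,1} = 2
G(17) = mex{0,4,3,0,2} = 1
G(18) = mex{5,1,4,3,2} = 0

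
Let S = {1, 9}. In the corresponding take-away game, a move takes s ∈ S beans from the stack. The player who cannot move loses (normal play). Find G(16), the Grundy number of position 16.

n :  0  1  2  3  4  5  6  7  8  9 10 11 12 13 14 15 16
G :  0  1  0  1  0  1  0  1  0  1  0  1  0  1  0  1  0

0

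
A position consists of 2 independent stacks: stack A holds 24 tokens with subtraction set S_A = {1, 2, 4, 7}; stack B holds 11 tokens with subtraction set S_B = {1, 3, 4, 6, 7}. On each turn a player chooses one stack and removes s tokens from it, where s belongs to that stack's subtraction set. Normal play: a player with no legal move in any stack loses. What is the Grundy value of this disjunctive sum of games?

1

Stack A, S = {1, 2, 4, 7}:
n :  0  1  2  3  4  5  6  7  8  9 10 11 12 13 14 15 16 17 18 19 20 21 22 23 24
G :  0  1  2  0  1  2  0  1  2  0  1  2  0  1  2  0  1  2  0  1  2  0  1  2  0
G_A(24) = 0.
Stack B, S = {1, 3, 4, 6, 7}:
G(0) = 0
G(1) = mex{0} = 1
G(2) = mex{1} = 0
G(3) = mex{0,0} = 1
G(4) = mex{1,1,0} = 2
G(5) = mex{2,0,1} = 3
G(6) = mex{3,1,0,0} = 2
G(7) = mex{2,2,1,1,0} = 3
G(8) = mex{3,3,2,0,1} = 4
G(9) = mex{4,2,3,1,0} = 5
G(10) = mex{5,3,2,2,1} = 0
G(11) = mex{0,4,3,3,2} = 1
G_B(11) = 1.
Combined Grundy value = 0 ⊕ 1 = 1.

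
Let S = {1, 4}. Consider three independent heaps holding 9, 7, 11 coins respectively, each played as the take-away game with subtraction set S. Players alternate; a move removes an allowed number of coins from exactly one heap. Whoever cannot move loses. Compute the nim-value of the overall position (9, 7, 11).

All heaps use S = {1, 4}:
G(0) = 0
G(1) = mex{0} = 1
G(2) = mex{1} = 0
G(3) = mex{0} = 1
G(4) = mex{1,0} = 2
G(5) = mex{2,1} = 0
G(6) = mex{0,0} = 1
G(7) = mex{1,1} = 0
G(8) = mex{0,2} = 1
G(9) = mex{1,0} = 2
G(10) = mex{2,1} = 0
G(11) = mex{0,0} = 1
Heap A: G(9) = 2.
Heap B: G(7) = 0.
Heap C: G(11) = 1.
Combined Grundy value = 2 ⊕ 0 ⊕ 1 = 3.

3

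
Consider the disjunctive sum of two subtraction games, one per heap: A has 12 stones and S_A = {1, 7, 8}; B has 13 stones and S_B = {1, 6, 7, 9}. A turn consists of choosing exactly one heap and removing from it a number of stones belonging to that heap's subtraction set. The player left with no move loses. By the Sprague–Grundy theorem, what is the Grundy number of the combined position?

Heap A, S = {1, 7, 8}:
n :  0  1  2  3  4  5  6  7  8  9 10 11 12
G :  0  1  0  1  0  1  0  1  2  3  2  3  2
G_A(12) = 2.
Heap B, S = {1, 6, 7, 9}:
n :  0  1  2  3  4  5  6  7  8  9 10 11 12 13
G :  0  1  0  1  0  1  2  3  2  3  2  3  0  1
G_B(13) = 1.
Combined Grundy value = 2 ⊕ 1 = 3.

3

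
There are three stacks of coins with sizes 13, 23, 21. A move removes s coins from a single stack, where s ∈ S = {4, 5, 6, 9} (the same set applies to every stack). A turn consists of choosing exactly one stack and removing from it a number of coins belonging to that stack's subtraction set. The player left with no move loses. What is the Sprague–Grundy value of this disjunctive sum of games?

All stacks use S = {4, 5, 6, 9}:
G(0) = 0
G(1) = mex{} = 0
G(2) = mex{} = 0
G(3) = mex{} = 0
G(4) = mex{0} = 1
G(5) = mex{0,0} = 1
G(6) = mex{0,0,0} = 1
G(7) = mex{0,0,0} = 1
G(8) = mex{1,0,0} = 2
G(9) = mex{1,1,0,0} = 2
G(10) = mex{1,1,1,0} = 2
G(11) = mex{1,1,1,0} = 2
G(12) = mex{2,1,1,0} = 3
G(13) = mex{2,2,1,1} = 0
G(14) = mex{2,2,2,1} = 0
G(15) = mex{2,2,2,1} = 0
G(16) = mex{3,2,2,1} = 0
G(17) = mex{0,3,2,2} = 1
G(18) = mex{0,0,3,2} = 1
G(19) = mex{0,0,0,2} = 1
G(20) = mex{0,0,0,2} = 1
G(21) = mex{1,0,0,3} = 2
G(22) = mex{1,1,0,0} = 2
G(23) = mex{1,1,1,0} = 2
Stack A: G(13) = 0.
Stack B: G(23) = 2.
Stack C: G(21) = 2.
Combined Grundy value = 0 ⊕ 2 ⊕ 2 = 0.

0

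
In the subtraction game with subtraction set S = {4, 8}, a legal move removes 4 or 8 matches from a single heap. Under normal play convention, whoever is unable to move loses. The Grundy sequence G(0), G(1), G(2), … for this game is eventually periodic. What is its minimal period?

12

G(0) = 0
G(1) = mex{} = 0
G(2) = mex{} = 0
G(3) = mex{} = 0
G(4) = mex{0} = 1
G(5) = mex{0} = 1
G(6) = mex{0} = 1
G(7) = mex{0} = 1
G(8) = mex{1,0} = 2
G(9) = mex{1,0} = 2
G(10) = mex{1,0} = 2
G(11) = mex{1,0} = 2
G(12) = mex{2,1} = 0
G(13) = mex{2,1} = 0
G(14) = mex{2,1} = 0
G(15) = mex{2,1} = 0
G(16) = mex{0,2} = 1
G(17) = mex{0,2} = 1
G(18) = mex{0,2} = 1
G(19) = mex{0,2} = 1
G(20) = mex{1,0} = 2
G(21) = mex{1,0} = 2
G(22) = mex{1,0} = 2
G(23) = mex{1,0} = 2
G(24) = mex{2,1} = 0
G(25) = mex{2,1} = 0
G(n+12) = G(n) holds for n = 0,…,7 (a full window of length max(S) = 8), so the sequence is purely periodic with period 12.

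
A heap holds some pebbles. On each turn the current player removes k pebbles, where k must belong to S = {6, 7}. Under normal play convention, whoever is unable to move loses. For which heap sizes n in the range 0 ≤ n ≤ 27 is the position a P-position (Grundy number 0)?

n :  0  1  2  3  4  5  6  7  8  9 10 11 12 13 14 15 16 17 18 19 20 21 22 23 24 25 26 27
G :  0  0  0  0  0  0  1  1  1  1  1  1  2  0  0  0  0  0  0  1  1  1  1  1  1  2  0  0
P-positions are exactly the n with G(n) = 0.

0, 1, 2, 3, 4, 5, 13, 14, 15, 16, 17, 18, 26, 27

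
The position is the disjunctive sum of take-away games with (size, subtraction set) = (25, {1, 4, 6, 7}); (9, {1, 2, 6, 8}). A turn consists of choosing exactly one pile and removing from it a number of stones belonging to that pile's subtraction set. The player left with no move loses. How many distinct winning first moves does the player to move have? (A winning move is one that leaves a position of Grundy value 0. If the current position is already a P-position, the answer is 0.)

Pile A, S = {1, 4, 6, 7}:
n :  0  1  2  3  4  5  6  7  8  9 10 11 12 13 14 15 16 17 18 19 20 21 22 23 24 25
G :  0  1  0  1  2  0  1  2  3  2  0  1  2  0  1  0  1  2  0  1  2  3  2  0  1  2
G_A(25) = 2.
Pile B, S = {1, 2, 6, 8}:
G(0) = 0
G(1) = mex{0} = 1
G(2) = mex{1,0} = 2
G(3) = mex{2,1} = 0
G(4) = mex{0,2} = 1
G(5) = mex{1,0} = 2
G(6) = mex{2,1,0} = 3
G(7) = mex{3,2,1} = 0
G(8) = mex{0,3,2,0} = 1
G(9) = mex{1,0,0,1} = 2
G_B(9) = 2.
Combined Grundy value = 2 ⊕ 2 = 0.
A winning move leaves total XOR = 0, i.e. changes one component's Grundy value g to g ⊕ X where X is the current total.
Pile A: target g' = 2⊕0 = 2, but every legal move changes the Grundy value (mex property), so 0 moves.
Pile B: target g' = 2⊕0 = 2, but every legal move changes the Grundy value (mex property), so 0 moves.

0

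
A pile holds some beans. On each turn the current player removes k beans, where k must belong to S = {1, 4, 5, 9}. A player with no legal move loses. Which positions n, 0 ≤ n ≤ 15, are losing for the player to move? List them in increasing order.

0, 2, 8, 10

n :  0  1  2  3  4  5  6  7  8  9 10 11 12 13 14 15
G :  0  1  0  1  2  3  2  3  0  1  0  1  2  3  2  3
P-positions are exactly the n with G(n) = 0.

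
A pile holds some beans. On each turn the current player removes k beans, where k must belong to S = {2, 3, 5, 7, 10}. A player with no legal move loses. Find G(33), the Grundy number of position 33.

0

G(0) = 0
G(1) = mex{} = 0
G(2) = mex{0} = 1
G(3) = mex{0,0} = 1
G(4) = mex{1,0} = 2
G(5) = mex{1,1,0} = 2
G(6) = mex{2,1,0} = 3
G(7) = mex{2,2,1,0} = 3
G(8) = mex{3,2,1,0} = 4
G(9) = mex{3,3,2,1} = 0
G(10) = mex{4,3,2,1,0} = 5
G(11) = mex{0,4,3,2,0} = 1
G(12) = mex{5,0,3,2,1} = 4
G(13) = mex{1,5,4,3,1} = 0
G(14) = mex{4,1,0,3,2} = 5
G(15) = mex{0,4,5,4,2} = 1
G(16) = mex{5,0,1,0,3} = 2
G(17) = mex{1,5,4,5,3} = 0
G(18) = mex{2,1,0,1,4} = 3
G(19) = mex{0,2,5,4,0} = 1
G(20) = mex{3,0,1,0,5} = 2
G(21) = mex{1,3,2,5,1} = 0
G(22) = mex{2,1,0,1,4} = 3
G(23) = mex{0,2,3,2,0} = 1
G(24) = mex{3,0,1,0,5} = 2
G(25) = mex{1,3,2,3,1} = 0
G(26) = mex{2,1,0,1,2} = 3
G(27) = mex{0,2,3,2,0} = 1
G(28) = mex{3,0,1,0,3} = 2
G(29) = mex{1,3,2,3,1} = 0
G(30) = mex{2,1,0,1,2} = 3
G(31) = mex{0,2,3,2,0} = 1
G(32) = mex{3,0,1,0,3} = 2
G(33) = mex{1,3,2,3,1} = 0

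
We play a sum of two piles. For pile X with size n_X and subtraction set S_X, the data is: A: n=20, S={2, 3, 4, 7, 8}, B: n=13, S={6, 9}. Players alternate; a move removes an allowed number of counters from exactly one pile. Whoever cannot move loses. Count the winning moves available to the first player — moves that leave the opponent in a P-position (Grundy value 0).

1

Pile A, S = {2, 3, 4, 7, 8}:
n :  0  1  2  3  4  5  6  7  8  9 10 11 12 13 14 15 16 17 18 19 20
G :  0  0  1  1  2  2  0  3  1  4  2  0  0  1  1  2  2  0  3  1  4
G_A(20) = 4.
Pile B, S = {6, 9}:
n :  0  1  2  3  4  5  6  7  8  9 10 11 12 13
G :  0  0  0  0  0  0  1  1  1  1  1  1  2  2
G_B(13) = 2.
Combined Grundy value = 4 ⊕ 2 = 6.
A winning move leaves total XOR = 0, i.e. changes one component's Grundy value g to g ⊕ X where X is the current total.
Pile A: need g' = 4⊕6 = 2. Options: 20−2→G=3, 20−3→G=0, 20−4→G=2, 20−7→G=1, 20−8→G=0. Hits: 1.
Pile B: need g' = 2⊕6 = 4. Options: 13−6→G=1, 13−9→G=0. Hits: 0.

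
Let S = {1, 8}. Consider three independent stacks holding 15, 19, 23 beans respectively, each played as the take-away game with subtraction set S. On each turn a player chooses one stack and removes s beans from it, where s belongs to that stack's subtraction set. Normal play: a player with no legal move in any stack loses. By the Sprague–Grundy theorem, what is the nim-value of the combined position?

0

All stacks use S = {1, 8}:
G(0) = 0
G(1) = mex{0} = 1
G(2) = mex{1} = 0
G(3) = mex{0} = 1
G(4) = mex{1} = 0
G(5) = mex{0} = 1
G(6) = mex{1} = 0
G(7) = mex{0} = 1
G(8) = mex{1,0} = 2
G(9) = mex{2,1} = 0
G(10) = mex{0,0} = 1
G(11) = mex{1,1} = 0
G(12) = mex{0,0} = 1
G(13) = mex{1,1} = 0
G(14) = mex{0,0} = 1
G(15) = mex{1,1} = 0
G(16) = mex{0,2} = 1
G(17) = mex{1,0} = 2
G(18) = mex{2,1} = 0
G(19) = mex{0,0} = 1
G(20) = mex{1,1} = 0
G(21) = mex{0,0} = 1
G(22) = mex{1,1} = 0
G(23) = mex{0,0} = 1
Stack A: G(15) = 0.
Stack B: G(19) = 1.
Stack C: G(23) = 1.
Combined Grundy value = 0 ⊕ 1 ⊕ 1 = 0.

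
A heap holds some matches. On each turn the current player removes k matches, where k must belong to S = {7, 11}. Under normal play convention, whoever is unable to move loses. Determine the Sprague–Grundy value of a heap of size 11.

1

G(0) = 0
G(1) = mex{} = 0
G(2) = mex{} = 0
G(3) = mex{} = 0
G(4) = mex{} = 0
G(5) = mex{} = 0
G(6) = mex{} = 0
G(7) = mex{0} = 1
G(8) = mex{0} = 1
G(9) = mex{0} = 1
G(10) = mex{0} = 1
G(11) = mex{0,0} = 1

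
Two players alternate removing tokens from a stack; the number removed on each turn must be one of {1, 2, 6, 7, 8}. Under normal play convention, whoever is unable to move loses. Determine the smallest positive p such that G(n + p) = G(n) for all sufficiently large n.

n :  0  1  2  3  4  5  6  7  8  9 10 11 12 13 14 15 16 17 18 19 20 21 22 23 24 25
G :  0  1  2  0  1  2  3  4  5  3  4  5  0  1  2  0  1  2  3  4  5  3  4  5  0  1
G(n+12) = G(n) holds for n = 0,…,7 (a full window of length max(S) = 8), so the sequence is purely periodic with period 12.

12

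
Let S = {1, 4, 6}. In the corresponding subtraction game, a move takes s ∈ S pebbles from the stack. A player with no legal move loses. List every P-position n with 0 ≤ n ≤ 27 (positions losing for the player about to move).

n :  0  1  2  3  4  5  6  7  8  9 10 11 12 13 14 15 16 17 18 19 20 21 22 23 24 25 26 27
G :  0  1  0  1  2  0  1  0  1  2  0  1  0  1  2  0  1  0  1  2  0  1  0  1  2  0  1  0
P-positions are exactly the n with G(n) = 0.

0, 2, 5, 7, 10, 12, 15, 17, 20, 22, 25, 27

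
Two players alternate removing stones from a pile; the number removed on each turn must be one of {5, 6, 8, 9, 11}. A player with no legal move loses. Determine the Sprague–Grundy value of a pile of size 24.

1

G(0) = 0
G(1) = mex{} = 0
G(2) = mex{} = 0
G(3) = mex{} = 0
G(4) = mex{} = 0
G(5) = mex{0} = 1
G(6) = mex{0,0} = 1
G(7) = mex{0,0} = 1
G(8) = mex{0,0,0} = 1
G(9) = mex{0,0,0,0} = 1
G(10) = mex{1,0,0,0} = 2
G(11) = mex{1,1,0,0,0} = 2
G(12) = mex{1,1,0,0,0} = 2
G(13) = mex{1,1,1,0,0} = 2
G(14) = mex{1,1,1,1,0} = 2
G(15) = mex{2,1,1,1,0} = 3
G(16) = mex{2,2,1,1,1} = 0
G(17) = mex{2,2,1,1,1} = 0
G(18) = mex{2,2,2,1,1} = 0
G(19) = mex{2,2,2,2,1} = 0
G(20) = mex{3,2,2,2,1} = 0
G(21) = mex{0,3,2,2,2} = 1
G(22) = mex{0,0,2,2,2} = 1
G(23) = mex{0,0,3,2,2} = 1
G(24) = mex{0,0,0,3,2} = 1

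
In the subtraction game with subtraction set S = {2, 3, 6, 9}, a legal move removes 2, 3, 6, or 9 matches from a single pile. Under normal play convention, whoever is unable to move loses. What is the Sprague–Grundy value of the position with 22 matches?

3

n :  0  1  2  3  4  5  6  7  8  9 10 11 12 13 14 15 16 17 18 19 20 21 22
G :  0  0  1  1  2  0  3  1  2  2  3  3  0  0  1  1  2  0  3  1  2  2  3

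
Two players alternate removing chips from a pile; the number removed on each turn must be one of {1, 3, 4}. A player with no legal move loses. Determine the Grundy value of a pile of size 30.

G(0) = 0
G(1) = mex{0} = 1
G(2) = mex{1} = 0
G(3) = mex{0,0} = 1
G(4) = mex{1,1,0} = 2
G(5) = mex{2,0,1} = 3
G(6) = mex{3,1,0} = 2
G(7) = mex{2,2,1} = 0
G(8) = mex{0,3,2} = 1
G(9) = mex{1,2,3} = 0
G(10) = mex{0,0,2} = 1
G(11) = mex{1,1,0} = 2
G(12) = mex{2,0,1} = 3
G(13) = mex{3,1,0} = 2
G(14) = mex{2,2,1} = 0
G(15) = mex{0,3,2} = 1
G(16) = mex{1,2,3} = 0
G(17) = mex{0,0,2} = 1
G(18) = mex{1,1,0} = 2
G(19) = mex{2,0,1} = 3
G(20) = mex{3,1,0} = 2
G(21) = mex{2,2,1} = 0
G(22) = mex{0,3,2} = 1
G(23) = mex{1,2,3} = 0
G(24) = mex{0,0,2} = 1
G(25) = mex{1,1,0} = 2
G(26) = mex{2,0,1} = 3
G(27) = mex{3,1,0} = 2
G(28) = mex{2,2,1} = 0
G(29) = mex{0,3,2} = 1
G(30) = mex{1,2,3} = 0

0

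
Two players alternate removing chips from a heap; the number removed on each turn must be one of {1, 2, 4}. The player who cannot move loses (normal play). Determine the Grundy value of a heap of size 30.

n :  0  1  2  3  4  5  6  7  8  9 10 11 12 13 14 15 16 17 18 19 20 21 22 23 24 25 26 27 28 29 30
G :  0  1  2  0  1  2  0  1  2  0  1  2  0  1  2  0  1  2  0  1  2  0  1  2  0  1  2  0  1  2  0

0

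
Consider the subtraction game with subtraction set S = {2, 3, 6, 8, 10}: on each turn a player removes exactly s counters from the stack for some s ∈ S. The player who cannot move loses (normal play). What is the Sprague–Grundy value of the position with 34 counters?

G(0) = 0
G(1) = mex{} = 0
G(2) = mex{0} = 1
G(3) = mex{0,0} = 1
G(4) = mex{1,0} = 2
G(5) = mex{1,1} = 0
G(6) = mex{2,1,0} = 3
G(7) = mex{0,2,0} = 1
G(8) = mex{3,0,1,0} = 2
G(9) = mex{1,3,1,0} = 2
G(10) = mex{2,1,2,1,0} = 3
G(11) = mex{2,2,0,1,0} = 3
G(12) = mex{3,2,3,2,1} = 0
G(13) = mex{3,3,1,0,1} = 2
G(14) = mex{0,3,2,3,2} = 1
G(15) = mex{2,0,2,1,0} = 3
G(16) = mex{1,2,3,2,3} = 0
G(17) = mex{3,1,3,2,1} = 0
G(18) = mex{0,3,0,3,2} = 1
G(19) = mex{0,0,2,3,2} = 1
G(20) = mex{1,0,1,0,3} = 2
G(21) = mex{1,1,3,2,3} = 0
G(22) = mex{2,1,0,1,0} = 3
G(23) = mex{0,2,0,3,2} = 1
G(24) = mex{3,0,1,0,1} = 2
G(25) = mex{1,3,1,0,3} = 2
G(26) = mex{2,1,2,1,0} = 3
G(27) = mex{2,2,0,1,0} = 3
G(28) = mex{3,2,3,2,1} = 0
G(29) = mex{3,3,1,0,1} = 2
G(30) = mex{0,3,2,3,2} = 1
G(31) = mex{2,0,2,1,0} = 3
G(32) = mex{1,2,3,2,3} = 0
G(33) = mex{3,1,3,2,1} = 0
G(34) = mex{0,3,0,3,2} = 1

1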